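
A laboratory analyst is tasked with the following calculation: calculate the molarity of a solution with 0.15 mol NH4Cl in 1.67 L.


M = n/V = 0.15/1.67 = 0.090 mol/L

0.090 M


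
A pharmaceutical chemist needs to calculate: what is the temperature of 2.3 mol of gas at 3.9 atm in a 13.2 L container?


PV = nRT  (R = 0.08206 L·atm/(mol·K))
T = PV/(nR) = 3.9×13.2/(2.3×0.08206)
= 51.48/0.188738
= 272.76 K

272.76 K


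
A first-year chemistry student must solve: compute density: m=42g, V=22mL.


ρ = mass/volume
= 42/22
= 1.909 g/mL

1.909 g/mL


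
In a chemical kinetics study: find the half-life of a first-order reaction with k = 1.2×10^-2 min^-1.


t½ = ln2/k = 0.693147/(1.2×10^-2 min^-1)
= 57.76 min

57.76 min


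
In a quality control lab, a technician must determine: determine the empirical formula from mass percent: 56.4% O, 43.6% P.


Assume 100 g sample. Moles of each element:
  O: 56.4/16.0 = 3.525 mol
  P: 43.6/30.97 = 1.408 mol
Divide by smallest (1.408):
  O: 3.525/1.408 = 2.5
  P: 1.408/1.408 = 1.0
Multiply all ratios by 2 to obtain whole numbers.
Empirical formula: P2O5

P2O5


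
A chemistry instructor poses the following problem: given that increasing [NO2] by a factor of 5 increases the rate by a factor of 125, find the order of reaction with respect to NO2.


rate ∝ [NO2]^n
5^n = 125 → n = 3
Order in NO2: 3

3


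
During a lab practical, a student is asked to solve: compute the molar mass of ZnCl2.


M(ZnCl2) = 1×65.38 + 2×35.45
= 65.38 + 70.9
= 136.28 g/mol

136.28 g/mol


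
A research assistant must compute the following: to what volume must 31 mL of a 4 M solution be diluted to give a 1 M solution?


C1V1 = C2V2
4 × 31 = 1 × V2
V2 = 124/1 = 124.0 mL

124.0 mL


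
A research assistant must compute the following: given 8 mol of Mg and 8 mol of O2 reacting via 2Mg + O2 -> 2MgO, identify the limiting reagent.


Mole ratio available / coefficient:
  Mg: 8/2 = 4.000
  O2: 8/1 = 8.000
Smaller ratio is limiting.

Mg


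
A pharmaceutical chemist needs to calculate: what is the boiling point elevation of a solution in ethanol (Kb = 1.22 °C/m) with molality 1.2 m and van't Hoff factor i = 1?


ΔTb = Kb × m × i
= 1.22 × 1.2 × 1
= 1.464 °C

1.464 °C


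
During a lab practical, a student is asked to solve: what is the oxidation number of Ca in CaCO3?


Group 2 metal: +2
Oxidation number: +2

+2


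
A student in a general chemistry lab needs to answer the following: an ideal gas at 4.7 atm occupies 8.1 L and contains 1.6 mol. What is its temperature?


PV = nRT  (R = 0.08206 L·atm/(mol·K))
T = PV/(nR) = 4.7×8.1/(1.6×0.08206)
= 38.07/0.131296
= 289.96 K

289.96 K


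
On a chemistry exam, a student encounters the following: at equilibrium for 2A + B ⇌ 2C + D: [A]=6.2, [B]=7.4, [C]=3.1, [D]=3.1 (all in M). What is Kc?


Kc = [C]^2[D]/([A]^2[B])
= (3.1^2 × 3.1^1)/(6.2^2 × 7.4^1)
= 29.791/284.456
= 0.1047

0.1047


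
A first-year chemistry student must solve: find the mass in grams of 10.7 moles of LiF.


M(LiF) = 25.94 g/mol
mass = n × M = 10.7 × 25.94 = 277.56 g

277.56 g


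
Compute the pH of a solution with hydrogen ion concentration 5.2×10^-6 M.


pH = -log10([H+]) = -log10(5.2×10^-6)
= 6 - log10(5.2)
= 6 - 0.72
= 5.28

5.28


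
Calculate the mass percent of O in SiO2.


M(SiO2) = 1×28.09 + 2×16.0 = 60.09 g/mol
Mass of O = 2 × 16.0 = 32.00 g/mol
% O = 32.00/60.09 × 100 = 53.25%

53.25%


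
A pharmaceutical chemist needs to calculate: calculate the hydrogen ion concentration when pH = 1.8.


[H+] = 10^(-pH) = 10^(-1.8)
= 1.58×10^-2 M

1.58×10^-2 M


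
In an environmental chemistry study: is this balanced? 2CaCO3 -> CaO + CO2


Equation: 2CaCO3 -> CaO + CO2
Check atoms: C: 2≠1, Ca: 2≠1, O: 6≠3
Not balanced

No, not balanced


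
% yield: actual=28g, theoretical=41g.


% yield = actual/theoretical × 100
= 28/41 × 100
= 68.29%

68.29%


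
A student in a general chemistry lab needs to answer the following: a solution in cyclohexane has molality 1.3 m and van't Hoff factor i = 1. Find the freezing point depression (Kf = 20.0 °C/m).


ΔTf = Kf × m × i
= 20.0 × 1.3 × 1
= 26.0 °C

26.0 °C


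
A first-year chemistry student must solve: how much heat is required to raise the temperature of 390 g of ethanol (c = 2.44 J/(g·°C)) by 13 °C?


q = mcΔT = 390 × 2.44 × 13
= 12370.80 J

12370.80 J


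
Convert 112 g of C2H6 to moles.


M(C2H6) = 30.07 g/mol
n = mass/M = 112/30.07 = 3.7246 mol

3.7246 mol


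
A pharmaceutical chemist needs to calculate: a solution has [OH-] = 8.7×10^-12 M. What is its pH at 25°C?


pOH = -log10([OH-]) = -log10(8.7×10^-12)
= 12 - log10(8.7) = 11.06
pH = 14 - pOH = 14 - 11.06 = 2.94

2.94


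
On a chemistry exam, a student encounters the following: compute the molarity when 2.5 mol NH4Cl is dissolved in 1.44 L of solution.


M = n/V = 2.5/1.44 = 1.736 mol/L

1.736 M


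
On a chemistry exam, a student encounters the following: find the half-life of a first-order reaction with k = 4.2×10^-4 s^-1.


t½ = ln2/k = 0.693147/(4.2×10^-4 s^-1)
= 1650 s

1650 s


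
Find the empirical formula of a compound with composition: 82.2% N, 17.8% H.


Assume 100 g sample. Moles of each element:
  N: 82.2/14.01 = 5.867 mol
  H: 17.8/1.008 = 17.659 mol
Divide by smallest (5.867):
  N: 5.867/5.867 = 1.0
  H: 17.659/5.867 = 3.01
Empirical formula: NH3

NH3


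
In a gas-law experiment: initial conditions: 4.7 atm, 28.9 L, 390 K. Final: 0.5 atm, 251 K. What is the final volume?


P1V1/T1 = P2V2/T2
V2 = P1V1T2/(T1P2)
= 4.7×28.9×251/(390×0.5)
= 174.838 L

174.838 L


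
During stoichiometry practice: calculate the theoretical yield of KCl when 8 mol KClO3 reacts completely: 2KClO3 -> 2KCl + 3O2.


Mole ratio KCl:KClO3 = 2:2
n(KCl) = 8 × 2/2 = 8.000 mol
mass = 8.000 × 74.55 = 596.4 g

596.4 g


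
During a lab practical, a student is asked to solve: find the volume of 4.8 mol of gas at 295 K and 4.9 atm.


PV = nRT  (R = 0.08206 L·atm/(mol·K))
V = nRT/P = 4.8×0.08206×295/4.9
= 23.714 L

23.714 L


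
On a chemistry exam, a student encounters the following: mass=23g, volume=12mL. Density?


ρ = mass/volume
= 23/12
= 1.917 g/mL

1.917 g/mL


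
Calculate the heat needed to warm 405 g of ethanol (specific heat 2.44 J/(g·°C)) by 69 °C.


q = mcΔT = 405 × 2.44 × 69
= 68185.80 J

68185.80 J


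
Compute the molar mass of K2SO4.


M(K2SO4) = 2×39.1 + 1×32.07 + 4×16.0
= 78.2 + 32.07 + 64.0
= 174.27 g/mol

174.27 g/mol


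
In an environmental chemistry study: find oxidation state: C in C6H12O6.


6x + 12(+1) + 6(-2) = 0, so x = +0
Oxidation number: +0

+0


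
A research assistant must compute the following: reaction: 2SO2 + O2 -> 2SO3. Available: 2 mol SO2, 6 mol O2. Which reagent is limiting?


Mole ratio available / coefficient:
  SO2: 2/2 = 1.000
  O2: 6/1 = 6.000
Smaller ratio is limiting.

SO2


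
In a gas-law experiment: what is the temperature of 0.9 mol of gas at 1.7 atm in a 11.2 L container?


PV = nRT  (R = 0.08206 L·atm/(mol·K))
T = PV/(nR) = 1.7×11.2/(0.9×0.08206)
= 19.04/0.073854
= 257.81 K

257.81 K


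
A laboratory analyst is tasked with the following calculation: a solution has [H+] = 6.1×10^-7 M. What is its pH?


pH = -log10([H+]) = -log10(6.1×10^-7)
= 7 - log10(6.1)
= 7 - 0.79
= 6.21

6.21


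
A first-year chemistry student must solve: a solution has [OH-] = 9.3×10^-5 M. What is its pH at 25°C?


pOH = -log10([OH-]) = -log10(9.3×10^-5)
= 5 - log10(9.3) = 4.03
pH = 14 - pOH = 14 - 4.03 = 9.97

9.97


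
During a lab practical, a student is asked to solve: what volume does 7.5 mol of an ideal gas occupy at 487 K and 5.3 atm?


PV = nRT  (R = 0.08206 L·atm/(mol·K))
V = nRT/P = 7.5×0.08206×487/5.3
= 56.552 L

56.552 L


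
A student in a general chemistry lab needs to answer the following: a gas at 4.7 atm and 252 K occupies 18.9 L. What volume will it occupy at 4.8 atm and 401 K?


P1V1/T1 = P2V2/T2
V2 = P1V1T2/(T1P2)
= 4.7×18.9×401/(252×4.8)
= 29.448 L

29.448 L


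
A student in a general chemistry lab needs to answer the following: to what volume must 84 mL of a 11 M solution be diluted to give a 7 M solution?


C1V1 = C2V2
11 × 84 = 7 × V2
V2 = 924/7 = 132.0 mL

132.0 mL


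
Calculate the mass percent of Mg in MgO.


M(MgO) = 1×24.31 + 1×16.0 = 40.31 g/mol
Mass of Mg = 1 × 24.31 = 24.31 g/mol
% Mg = 24.31/40.31 × 100 = 60.31%

60.31%


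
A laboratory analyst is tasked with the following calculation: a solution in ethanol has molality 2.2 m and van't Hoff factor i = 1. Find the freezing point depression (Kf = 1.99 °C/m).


ΔTf = Kf × m × i
= 1.99 × 2.2 × 1
= 4.378 °C

4.378 °C


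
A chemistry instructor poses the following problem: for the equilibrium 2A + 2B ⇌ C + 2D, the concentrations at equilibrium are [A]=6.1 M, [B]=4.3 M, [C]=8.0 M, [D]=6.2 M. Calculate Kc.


Kc = [C][D]^2/([A]^2[B]^2)
= (8.0^1 × 6.2^2)/(6.1^2 × 4.3^2)
= 307.52/688.0129
= 0.4470

0.4470


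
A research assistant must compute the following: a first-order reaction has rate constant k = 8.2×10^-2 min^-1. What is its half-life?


t½ = ln2/k = 0.693147/(8.2×10^-2 min^-1)
= 8.453 min

8.453 min


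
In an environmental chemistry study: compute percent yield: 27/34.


% yield = actual/theoretical × 100
= 27/34 × 100
= 79.41%

79.41%


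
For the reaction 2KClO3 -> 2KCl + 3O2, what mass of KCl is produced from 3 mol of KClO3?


Mole ratio KCl:KClO3 = 2:2
n(KCl) = 3 × 2/2 = 3.000 mol
mass = 3.000 × 74.55 = 223.65 g

223.65 g


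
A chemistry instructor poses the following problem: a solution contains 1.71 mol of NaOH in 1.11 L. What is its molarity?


M = n/V = 1.71/1.11 = 1.541 mol/L

1.541 M


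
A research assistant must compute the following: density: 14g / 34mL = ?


ρ = mass/volume
= 14/34
= 0.412 g/mL

0.412 g/mL


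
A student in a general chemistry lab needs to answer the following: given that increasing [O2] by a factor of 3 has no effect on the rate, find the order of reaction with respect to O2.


rate ∝ [O2]^n
rate ∝ [O2]^0
Order in O2: 0

0


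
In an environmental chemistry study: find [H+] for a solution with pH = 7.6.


[H+] = 10^(-pH) = 10^(-7.6)
= 2.51×10^-8 M

2.51×10^-8 M


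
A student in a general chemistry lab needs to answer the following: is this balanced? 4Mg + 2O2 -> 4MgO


Equation: 4Mg + 2O2 -> 4MgO
Check atoms: Mg: 4=4, O: 4=4
Balanced

Yes, balanced


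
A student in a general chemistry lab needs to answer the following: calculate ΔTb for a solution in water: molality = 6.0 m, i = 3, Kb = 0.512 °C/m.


ΔTb = Kb × m × i
= 0.512 × 6.0 × 3
= 9.216 °C

9.216 °C


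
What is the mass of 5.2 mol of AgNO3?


M(AgNO3) = 169.88 g/mol
mass = n × M = 5.2 × 169.88 = 883.38 g

883.38 g


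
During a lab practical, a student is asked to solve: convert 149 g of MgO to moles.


M(MgO) = 40.31 g/mol
n = mass/M = 149/40.31 = 3.6964 mol

3.6964 mol


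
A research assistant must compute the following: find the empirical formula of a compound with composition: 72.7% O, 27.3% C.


Assume 100 g sample. Moles of each element:
  O: 72.7/16.0 = 4.544 mol
  C: 27.3/12.01 = 2.273 mol
Divide by smallest (2.273):
  O: 4.544/2.273 = 2.0
  C: 2.273/2.273 = 1.0
Empirical formula: CO2

CO2


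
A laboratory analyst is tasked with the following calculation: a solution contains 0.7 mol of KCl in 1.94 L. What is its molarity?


M = n/V = 0.7/1.94 = 0.361 mol/L

0.361 M


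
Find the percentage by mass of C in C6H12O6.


M(C6H12O6) = 6×12.01 + 12×1.008 + 6×16.0 = 180.156 g/mol
Mass of C = 6 × 12.01 = 72.06 g/mol
% C = 72.06/180.156 × 100 = 40.00%

40.00%


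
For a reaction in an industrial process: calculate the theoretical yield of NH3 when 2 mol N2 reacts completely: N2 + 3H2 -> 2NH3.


Mole ratio NH3:N2 = 2:1
n(NH3) = 2 × 2/1 = 4.000 mol
mass = 4.000 × 17.03 = 68.12 g

68.12 g


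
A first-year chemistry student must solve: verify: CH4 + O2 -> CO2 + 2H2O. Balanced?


Equation: CH4 + O2 -> CO2 + 2H2O
Check atoms: C: 1=1, H: 4=4, O: 2≠4
Not balanced

No, not balanced


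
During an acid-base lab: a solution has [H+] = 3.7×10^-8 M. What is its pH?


pH = -log10([H+]) = -log10(3.7×10^-8)
= 8 - log10(3.7)
= 8 - 0.57
= 7.43

7.43


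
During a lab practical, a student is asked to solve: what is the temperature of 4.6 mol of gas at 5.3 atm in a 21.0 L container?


PV = nRT  (R = 0.08206 L·atm/(mol·K))
T = PV/(nR) = 5.3×21.0/(4.6×0.08206)
= 111.30/0.377476
= 294.85 K

294.85 K


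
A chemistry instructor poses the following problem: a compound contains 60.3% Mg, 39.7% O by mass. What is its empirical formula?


Assume 100 g sample. Moles of each element:
  Mg: 60.3/24.31 = 2.48 mol
  O: 39.7/16.0 = 2.481 mol
Divide by smallest (2.48):
  Mg: 2.48/2.48 = 1.0
  O: 2.481/2.48 = 1.0
Empirical formula: MgO

MgO


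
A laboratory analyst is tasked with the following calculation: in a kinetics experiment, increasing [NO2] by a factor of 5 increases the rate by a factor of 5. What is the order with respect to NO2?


rate ∝ [NO2]^n
5^n = 5 → n = 1
Order in NO2: 1

1


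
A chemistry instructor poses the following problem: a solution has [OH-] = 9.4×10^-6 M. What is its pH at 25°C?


pOH = -log10([OH-]) = -log10(9.4×10^-6)
= 6 - log10(9.4) = 5.03
pH = 14 - pOH = 14 - 5.03 = 8.97

8.97


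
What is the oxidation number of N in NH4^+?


x + 4(+1) = +1, so x = -3
Oxidation number: -3

-3


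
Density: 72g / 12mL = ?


ρ = mass/volume
= 72/12
= 6.0 g/mL

6.0 g/mL


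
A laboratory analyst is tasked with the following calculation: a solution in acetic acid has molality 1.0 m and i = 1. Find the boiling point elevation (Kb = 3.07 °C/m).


ΔTb = Kb × m × i
= 3.07 × 1.0 × 1
= 3.07 °C

3.07 °C


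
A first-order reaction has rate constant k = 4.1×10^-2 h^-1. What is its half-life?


t½ = ln2/k = 0.693147/(4.1×10^-2 h^-1)
= 16.91 h

16.91 h


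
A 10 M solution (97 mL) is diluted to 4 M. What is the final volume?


C1V1 = C2V2
10 × 97 = 4 × V2
V2 = 970/4 = 242.5 mL

242.5 mL


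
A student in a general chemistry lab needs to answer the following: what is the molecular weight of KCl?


M(KCl) = 1×39.1 + 1×35.45
= 39.1 + 35.45
= 74.55 g/mol

74.55 g/mol


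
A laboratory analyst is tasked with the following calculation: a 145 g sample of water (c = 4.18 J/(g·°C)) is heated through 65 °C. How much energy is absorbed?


q = mcΔT = 145 × 4.18 × 65
= 39396.50 J

39396.50 J


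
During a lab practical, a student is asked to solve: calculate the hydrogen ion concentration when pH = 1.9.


[H+] = 10^(-pH) = 10^(-1.9)
= 1.26×10^-2 M

1.26×10^-2 M


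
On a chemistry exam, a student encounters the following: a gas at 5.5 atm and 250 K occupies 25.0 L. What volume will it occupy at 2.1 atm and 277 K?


P1V1/T1 = P2V2/T2
V2 = P1V1T2/(T1P2)
= 5.5×25.0×277/(250×2.1)
= 72.548 L

72.548 L


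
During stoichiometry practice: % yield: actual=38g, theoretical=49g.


% yield = actual/theoretical × 100
= 38/49 × 100
= 77.55%

77.55%


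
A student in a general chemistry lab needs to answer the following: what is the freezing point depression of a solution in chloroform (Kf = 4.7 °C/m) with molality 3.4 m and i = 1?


ΔTf = Kf × m × i
= 4.7 × 3.4 × 1
= 15.98 °C

15.98 °C


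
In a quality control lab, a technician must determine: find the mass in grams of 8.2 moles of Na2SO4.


M(Na2SO4) = 142.05 g/mol
mass = n × M = 8.2 × 142.05 = 1164.81 g

1164.81 g


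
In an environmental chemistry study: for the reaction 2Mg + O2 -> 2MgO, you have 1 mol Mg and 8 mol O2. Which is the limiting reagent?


Mole ratio available / coefficient:
  Mg: 1/2 = 0.500
  O2: 8/1 = 8.000
Smaller ratio is limiting.

Mg


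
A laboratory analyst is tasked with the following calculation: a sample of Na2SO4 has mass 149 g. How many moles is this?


M(Na2SO4) = 142.05 g/mol
n = mass/M = 149/142.05 = 1.0489 mol

1.0489 mol


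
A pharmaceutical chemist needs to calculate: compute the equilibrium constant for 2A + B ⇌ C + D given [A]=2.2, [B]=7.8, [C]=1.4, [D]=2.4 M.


Kc = [C][D]/([A]^2[B])
= (1.4^1 × 2.4^1)/(2.2^2 × 7.8^1)
= 3.36/37.752
= 0.08900

0.08900


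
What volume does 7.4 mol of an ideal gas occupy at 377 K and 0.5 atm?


PV = nRT  (R = 0.08206 L·atm/(mol·K))
V = nRT/P = 7.4×0.08206×377/0.5
= 457.862 L

457.862 L


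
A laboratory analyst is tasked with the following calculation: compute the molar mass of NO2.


M(NO2) = 1×14.01 + 2×16.0
= 14.01 + 32.0
= 46.01 g/mol

46.01 g/mol


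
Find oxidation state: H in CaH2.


H with a metal (hydride): -1
Oxidation number: -1

-1


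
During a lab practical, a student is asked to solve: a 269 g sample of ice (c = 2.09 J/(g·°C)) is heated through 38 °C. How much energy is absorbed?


q = mcΔT = 269 × 2.09 × 38
= 21363.98 J

21363.98 J


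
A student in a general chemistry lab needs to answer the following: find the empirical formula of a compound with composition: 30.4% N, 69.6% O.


Assume 100 g sample. Moles of each element:
  N: 30.4/14.01 = 2.17 mol
  O: 69.6/16.0 = 4.35 mol
Divide by smallest (2.17):
  N: 2.17/2.17 = 1.0
  O: 4.35/2.17 = 2.0
Empirical formula: NO2

NO2


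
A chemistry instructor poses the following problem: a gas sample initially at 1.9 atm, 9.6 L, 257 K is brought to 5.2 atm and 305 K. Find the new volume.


P1V1/T1 = P2V2/T2
V2 = P1V1T2/(T1P2)
= 1.9×9.6×305/(257×5.2)
= 4.163 L

4.163 L


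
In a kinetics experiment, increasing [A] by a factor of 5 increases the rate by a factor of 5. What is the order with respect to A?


rate ∝ [A]^n
5^n = 5 → n = 1
Order in A: 1

1


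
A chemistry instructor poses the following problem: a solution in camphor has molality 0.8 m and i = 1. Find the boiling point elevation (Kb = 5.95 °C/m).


ΔTb = Kb × m × i
= 5.95 × 0.8 × 1
= 4.76 °C

4.76 °C


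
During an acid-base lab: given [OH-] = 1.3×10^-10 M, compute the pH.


pOH = -log10([OH-]) = -log10(1.3×10^-10)
= 10 - log10(1.3) = 9.89
pH = 14 - pOH = 14 - 9.89 = 4.11

4.11


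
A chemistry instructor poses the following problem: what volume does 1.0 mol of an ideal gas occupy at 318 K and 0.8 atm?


PV = nRT  (R = 0.08206 L·atm/(mol·K))
V = nRT/P = 1.0×0.08206×318/0.8
= 32.619 L

32.619 L


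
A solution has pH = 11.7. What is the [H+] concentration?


[H+] = 10^(-pH) = 10^(-11.7)
= 2.0×10^-12 M

2.0×10^-12 M


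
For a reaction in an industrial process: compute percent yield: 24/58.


% yield = actual/theoretical × 100
= 24/58 × 100
= 41.38%

41.38%


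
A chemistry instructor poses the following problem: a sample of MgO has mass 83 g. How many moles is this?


M(MgO) = 40.31 g/mol
n = mass/M = 83/40.31 = 2.059 mol

2.059 mol


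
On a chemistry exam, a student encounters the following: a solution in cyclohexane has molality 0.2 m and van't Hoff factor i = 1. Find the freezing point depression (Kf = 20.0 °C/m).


ΔTf = Kf × m × i
= 20.0 × 0.2 × 1
= 4.0 °C

4.0 °C


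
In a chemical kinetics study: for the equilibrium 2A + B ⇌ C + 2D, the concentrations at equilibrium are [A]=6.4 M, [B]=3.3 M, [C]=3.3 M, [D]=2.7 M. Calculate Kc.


Kc = [C][D]^2/([A]^2[B])
= (3.3^1 × 2.7^2)/(6.4^2 × 3.3^1)
= 24.057/135.168
= 0.1780

0.1780


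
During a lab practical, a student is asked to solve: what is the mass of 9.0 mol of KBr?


M(KBr) = 119.0 g/mol
mass = n × M = 9.0 × 119.0 = 1071.00 g

1071.00 g


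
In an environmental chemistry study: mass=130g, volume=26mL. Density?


ρ = mass/volume
= 130/26
= 5.0 g/mL

5.0 g/mL


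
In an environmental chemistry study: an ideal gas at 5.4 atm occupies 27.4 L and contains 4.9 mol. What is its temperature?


PV = nRT  (R = 0.08206 L·atm/(mol·K))
T = PV/(nR) = 5.4×27.4/(4.9×0.08206)
= 147.96/0.402094
= 367.97 K

367.97 K


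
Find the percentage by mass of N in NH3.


M(NH3) = 1×14.01 + 3×1.008 = 17.034 g/mol
Mass of N = 1 × 14.01 = 14.01 g/mol
% N = 14.01/17.034 × 100 = 82.25%

82.25%


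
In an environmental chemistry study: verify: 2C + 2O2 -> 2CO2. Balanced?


Equation: 2C + 2O2 -> 2CO2
Check atoms: C: 2=2, O: 4=4
Balanced

Yes, balanced


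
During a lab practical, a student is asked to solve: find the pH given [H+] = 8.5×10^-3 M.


pH = -log10([H+]) = -log10(8.5×10^-3)
= 3 - log10(8.5)
= 3 - 0.93
= 2.07

2.07


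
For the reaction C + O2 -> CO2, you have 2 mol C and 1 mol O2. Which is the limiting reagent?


Mole ratio available / coefficient:
  C: 2/1 = 2.000
  O2: 1/1 = 1.000
Smaller ratio is limiting.

O2


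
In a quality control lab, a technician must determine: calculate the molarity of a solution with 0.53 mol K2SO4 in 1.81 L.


M = n/V = 0.53/1.81 = 0.293 mol/L

0.293 M


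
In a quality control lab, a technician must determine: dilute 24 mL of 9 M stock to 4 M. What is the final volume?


C1V1 = C2V2
9 × 24 = 4 × V2
V2 = 216/4 = 54.0 mL

54.0 mL


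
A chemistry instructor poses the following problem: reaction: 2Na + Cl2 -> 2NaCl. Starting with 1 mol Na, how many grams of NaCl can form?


Mole ratio NaCl:Na = 2:2
n(NaCl) = 1 × 2/2 = 1.000 mol
mass = 1.000 × 58.44 = 58.44 g

58.44 g


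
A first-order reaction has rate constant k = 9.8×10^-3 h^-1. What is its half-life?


t½ = ln2/k = 0.693147/(9.8×10^-3 h^-1)
= 70.73 h

70.73 h


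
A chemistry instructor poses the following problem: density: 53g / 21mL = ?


ρ = mass/volume
= 53/21
= 2.524 g/mL

2.524 g/mL


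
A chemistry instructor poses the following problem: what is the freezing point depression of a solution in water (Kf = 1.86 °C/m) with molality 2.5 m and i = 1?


ΔTf = Kf × m × i
= 1.86 × 2.5 × 1
= 4.65 °C

4.65 °C


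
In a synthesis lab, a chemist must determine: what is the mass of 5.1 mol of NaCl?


M(NaCl) = 58.44 g/mol
mass = n × M = 5.1 × 58.44 = 298.04 g

298.04 g


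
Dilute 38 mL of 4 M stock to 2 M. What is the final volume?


C1V1 = C2V2
4 × 38 = 2 × V2
V2 = 152/2 = 76.0 mL

76.0 mL


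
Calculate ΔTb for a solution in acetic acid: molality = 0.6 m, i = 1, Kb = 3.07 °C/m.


ΔTb = Kb × m × i
= 3.07 × 0.6 × 1
= 1.842 °C

1.842 °C


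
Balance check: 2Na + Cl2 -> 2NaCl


Equation: 2Na + Cl2 -> 2NaCl
Check atoms: Cl: 2=2, Na: 2=2
Balanced

Yes, balanced


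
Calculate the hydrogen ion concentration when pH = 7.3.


[H+] = 10^(-pH) = 10^(-7.3)
= 5.01×10^-8 M

5.01×10^-8 M


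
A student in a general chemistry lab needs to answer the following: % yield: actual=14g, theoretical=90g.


% yield = actual/theoretical × 100
= 14/90 × 100
= 15.56%

15.56%


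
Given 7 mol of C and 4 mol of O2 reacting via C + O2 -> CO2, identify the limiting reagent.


Mole ratio available / coefficient:
  C: 7/1 = 7.000
  O2: 4/1 = 4.000
Smaller ratio is limiting.

O2


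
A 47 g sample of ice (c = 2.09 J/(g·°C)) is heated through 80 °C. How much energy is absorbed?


q = mcΔT = 47 × 2.09 × 80
= 7858.40 J

7858.40 J


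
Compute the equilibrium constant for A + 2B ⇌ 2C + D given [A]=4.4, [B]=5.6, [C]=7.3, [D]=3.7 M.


Kc = [C]^2[D]/([A][B]^2)
= (7.3^2 × 3.7^1)/(4.4^1 × 5.6^2)
= 197.173/137.984
= 1.429

1.429


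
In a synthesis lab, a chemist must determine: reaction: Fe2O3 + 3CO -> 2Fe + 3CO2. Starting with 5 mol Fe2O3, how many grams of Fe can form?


Mole ratio Fe:Fe2O3 = 2:1
n(Fe) = 5 × 2/1 = 10.000 mol
mass = 10.000 × 55.85 = 558.5 g

558.5 g


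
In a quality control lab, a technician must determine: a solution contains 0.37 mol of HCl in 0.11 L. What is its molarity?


M = n/V = 0.37/0.11 = 3.364 mol/L

3.364 M


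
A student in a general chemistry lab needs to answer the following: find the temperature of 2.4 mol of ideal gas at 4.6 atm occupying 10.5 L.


PV = nRT  (R = 0.08206 L·atm/(mol·K))
T = PV/(nR) = 4.6×10.5/(2.4×0.08206)
= 48.30/0.196944
= 245.25 K

245.25 K


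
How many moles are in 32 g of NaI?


M(NaI) = 149.89 g/mol
n = mass/M = 32/149.89 = 0.2135 mol

0.2135 mol


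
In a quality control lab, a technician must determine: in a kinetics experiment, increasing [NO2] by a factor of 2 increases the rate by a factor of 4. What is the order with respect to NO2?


rate ∝ [NO2]^n
2^n = 4 → n = 2
Order in NO2: 2

2


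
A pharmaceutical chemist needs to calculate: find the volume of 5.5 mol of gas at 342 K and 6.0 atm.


PV = nRT  (R = 0.08206 L·atm/(mol·K))
V = nRT/P = 5.5×0.08206×342/6.0
= 25.726 L

25.726 L


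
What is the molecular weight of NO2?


M(NO2) = 1×14.01 + 2×16.0
= 14.01 + 32.0
= 46.01 g/mol

46.01 g/mol


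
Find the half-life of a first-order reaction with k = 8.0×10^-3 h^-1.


t½ = ln2/k = 0.693147/(8.0×10^-3 h^-1)
= 86.64 h

86.64 h


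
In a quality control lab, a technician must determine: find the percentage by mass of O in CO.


M(CO) = 1×12.01 + 1×16.0 = 28.01 g/mol
Mass of O = 1 × 16.0 = 16.00 g/mol
% O = 16.00/28.01 × 100 = 57.12%

57.12%


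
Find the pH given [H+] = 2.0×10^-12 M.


pH = -log10([H+]) = -log10(2.0×10^-12)
= 12 - log10(2.0)
= 12 - 0.3
= 11.7

11.7


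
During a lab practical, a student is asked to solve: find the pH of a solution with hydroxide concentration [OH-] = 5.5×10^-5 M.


pOH = -log10([OH-]) = -log10(5.5×10^-5)
= 5 - log10(5.5) = 4.26
pH = 14 - pOH = 14 - 4.26 = 9.74

9.74


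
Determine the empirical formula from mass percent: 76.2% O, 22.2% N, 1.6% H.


Assume 100 g sample. Moles of each element:
  O: 76.2/16.0 = 4.763 mol
  N: 22.2/14.01 = 1.585 mol
  H: 1.6/1.008 = 1.587 mol
Divide by smallest (1.585):
  O: 4.763/1.585 = 3.01
  N: 1.585/1.585 = 1.0
  H: 1.587/1.585 = 1.0
Empirical formula: HNO3

HNO3


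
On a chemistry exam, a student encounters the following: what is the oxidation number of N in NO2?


x + 2(-2) = 0, so x = +4
Oxidation number: +4

+4


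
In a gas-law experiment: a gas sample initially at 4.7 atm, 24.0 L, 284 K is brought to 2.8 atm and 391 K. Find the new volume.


P1V1/T1 = P2V2/T2
V2 = P1V1T2/(T1P2)
= 4.7×24.0×391/(284×2.8)
= 55.464 L

55.464 L


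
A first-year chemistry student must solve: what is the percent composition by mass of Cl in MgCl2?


M(MgCl2) = 1×24.31 + 2×35.45 = 95.21 g/mol
Mass of Cl = 2 × 35.45 = 70.90 g/mol
% Cl = 70.90/95.21 × 100 = 74.47%

74.47%


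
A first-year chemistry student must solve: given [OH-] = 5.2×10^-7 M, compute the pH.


pOH = -log10([OH-]) = -log10(5.2×10^-7)
= 7 - log10(5.2) = 6.28
pH = 14 - pOH = 14 - 6.28 = 7.72

7.72


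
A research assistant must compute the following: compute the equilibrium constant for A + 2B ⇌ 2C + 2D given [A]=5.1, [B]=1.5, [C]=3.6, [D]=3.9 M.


Kc = [C]^2[D]^2/([A][B]^2)
= (3.6^2 × 3.9^2)/(5.1^1 × 1.5^2)
= 197.1216/11.475
= 17.18

17.18


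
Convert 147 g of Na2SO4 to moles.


M(Na2SO4) = 142.05 g/mol
n = mass/M = 147/142.05 = 1.0348 mol

1.0348 mol


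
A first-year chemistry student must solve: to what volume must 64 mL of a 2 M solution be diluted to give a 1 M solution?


C1V1 = C2V2
2 × 64 = 1 × V2
V2 = 128/1 = 128.0 mL

128.0 mL


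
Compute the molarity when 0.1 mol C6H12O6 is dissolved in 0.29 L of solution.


M = n/V = 0.1/0.29 = 0.345 mol/L

0.345 M


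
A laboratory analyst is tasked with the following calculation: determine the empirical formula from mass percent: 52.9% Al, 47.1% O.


Assume 100 g sample. Moles of each element:
  Al: 52.9/26.98 = 1.961 mol
  O: 47.1/16.0 = 2.944 mol
Divide by smallest (1.961):
  Al: 1.961/1.961 = 1.0
  O: 2.944/1.961 = 1.5
Multiply all ratios by 2 to obtain whole numbers.
Empirical formula: Al2O3

Al2O3


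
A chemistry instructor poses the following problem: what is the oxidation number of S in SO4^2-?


x + 4(-2) = -2, so x = +6
Oxidation number: +6

+6


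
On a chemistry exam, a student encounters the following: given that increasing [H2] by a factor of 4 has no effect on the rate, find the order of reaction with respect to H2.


rate ∝ [H2]^n
rate ∝ [H2]^0
Order in H2: 0

0


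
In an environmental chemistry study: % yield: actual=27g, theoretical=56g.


% yield = actual/theoretical × 100
= 27/56 × 100
= 48.21%

48.21%


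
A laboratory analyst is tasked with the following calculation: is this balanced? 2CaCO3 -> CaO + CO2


Equation: 2CaCO3 -> CaO + CO2
Check atoms: C: 2≠1, Ca: 2≠1, O: 6≠3
Not balanced

No, not balanced


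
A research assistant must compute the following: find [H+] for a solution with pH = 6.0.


[H+] = 10^(-pH) = 10^(-6.0)
= 1.0×10^-6 M

1.0×10^-6 M


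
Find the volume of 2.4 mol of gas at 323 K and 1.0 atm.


PV = nRT  (R = 0.08206 L·atm/(mol·K))
V = nRT/P = 2.4×0.08206×323/1.0
= 63.613 L

63.613 L


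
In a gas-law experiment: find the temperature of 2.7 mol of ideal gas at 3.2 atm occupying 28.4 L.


PV = nRT  (R = 0.08206 L·atm/(mol·K))
T = PV/(nR) = 3.2×28.4/(2.7×0.08206)
= 90.88/0.221562
= 410.18 K

410.18 K


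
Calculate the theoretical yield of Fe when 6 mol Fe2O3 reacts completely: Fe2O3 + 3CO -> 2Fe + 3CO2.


Mole ratio Fe:Fe2O3 = 2:1
n(Fe) = 6 × 2/1 = 12.000 mol
mass = 12.000 × 55.85 = 670.2 g

670.2 g


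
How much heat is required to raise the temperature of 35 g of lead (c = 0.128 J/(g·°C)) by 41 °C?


q = mcΔT = 35 × 0.128 × 41
= 183.68 J

183.68 J


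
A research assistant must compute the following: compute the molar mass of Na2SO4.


M(Na2SO4) = 2×22.99 + 1×32.07 + 4×16.0
= 45.98 + 32.07 + 64.0
= 142.05 g/mol

142.05 g/mol


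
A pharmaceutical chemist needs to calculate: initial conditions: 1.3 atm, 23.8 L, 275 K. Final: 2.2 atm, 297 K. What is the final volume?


P1V1/T1 = P2V2/T2
V2 = P1V1T2/(T1P2)
= 1.3×23.8×297/(275×2.2)
= 15.189 L

15.189 L


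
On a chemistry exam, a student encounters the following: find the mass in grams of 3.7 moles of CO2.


M(CO2) = 44.01 g/mol
mass = n × M = 3.7 × 44.01 = 162.84 g

162.84 g


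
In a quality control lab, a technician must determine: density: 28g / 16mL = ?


ρ = mass/volume
= 28/16
= 1.75 g/mL

1.75 g/mL


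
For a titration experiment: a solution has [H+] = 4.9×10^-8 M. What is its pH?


pH = -log10([H+]) = -log10(4.9×10^-8)
= 8 - log10(4.9)
= 8 - 0.69
= 7.31

7.31


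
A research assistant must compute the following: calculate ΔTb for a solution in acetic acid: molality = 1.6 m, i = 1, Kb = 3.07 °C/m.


ΔTb = Kb × m × i
= 3.07 × 1.6 × 1
= 4.912 °C

4.912 °C


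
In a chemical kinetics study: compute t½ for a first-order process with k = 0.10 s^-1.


t½ = ln2/k = 0.693147/(0.10 s^-1)
= 6.931 s

6.931 s


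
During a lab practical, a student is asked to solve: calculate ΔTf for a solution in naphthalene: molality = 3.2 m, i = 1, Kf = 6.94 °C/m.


ΔTf = Kf × m × i
= 6.94 × 3.2 × 1
= 22.208 °C

22.208 °C


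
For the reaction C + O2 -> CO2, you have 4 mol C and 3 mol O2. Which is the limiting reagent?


Mole ratio available / coefficient:
  C: 4/1 = 4.000
  O2: 3/1 = 3.000
Smaller ratio is limiting.

O2


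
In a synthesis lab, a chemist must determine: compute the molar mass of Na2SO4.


M(Na2SO4) = 2×22.99 + 1×32.07 + 4×16.0
= 45.98 + 32.07 + 64.0
= 142.05 g/mol

142.05 g/mol


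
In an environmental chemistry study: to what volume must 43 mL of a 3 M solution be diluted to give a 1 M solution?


C1V1 = C2V2
3 × 43 = 1 × V2
V2 = 129/1 = 129.0 mL

129.0 mL


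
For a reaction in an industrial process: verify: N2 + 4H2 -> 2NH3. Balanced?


Equation: N2 + 4H2 -> 2NH3
Check atoms: H: 8≠6, N: 2=2
Not balanced

No, not balanced


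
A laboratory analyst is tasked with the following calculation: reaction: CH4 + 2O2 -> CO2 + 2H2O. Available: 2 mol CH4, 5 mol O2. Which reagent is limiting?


Mole ratio available / coefficient:
  CH4: 2/1 = 2.000
  O2: 5/2 = 2.500
Smaller ratio is limiting.

CH4


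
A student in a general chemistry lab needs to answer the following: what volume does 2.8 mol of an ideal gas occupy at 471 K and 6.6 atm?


PV = nRT  (R = 0.08206 L·atm/(mol·K))
V = nRT/P = 2.8×0.08206×471/6.6
= 16.397 L

16.397 L


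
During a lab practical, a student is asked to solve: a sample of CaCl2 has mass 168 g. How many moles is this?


M(CaCl2) = 110.98 g/mol
n = mass/M = 168/110.98 = 1.5138 mol

1.5138 mol


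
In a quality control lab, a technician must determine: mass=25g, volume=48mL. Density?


ρ = mass/volume
= 25/48
= 0.521 g/mL

0.521 g/mL


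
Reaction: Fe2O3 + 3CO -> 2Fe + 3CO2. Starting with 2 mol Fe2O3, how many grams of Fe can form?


Mole ratio Fe:Fe2O3 = 2:1
n(Fe) = 2 × 2/1 = 4.000 mol
mass = 4.000 × 55.85 = 223.4 g

223.4 g


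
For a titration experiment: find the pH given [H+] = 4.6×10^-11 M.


pH = -log10([H+]) = -log10(4.6×10^-11)
= 11 - log10(4.6)
= 11 - 0.66
= 10.34

10.34


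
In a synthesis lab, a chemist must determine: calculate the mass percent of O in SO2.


M(SO2) = 1×32.07 + 2×16.0 = 64.07 g/mol
Mass of O = 2 × 16.0 = 32.00 g/mol
% O = 32.00/64.07 × 100 = 49.95%

49.95%


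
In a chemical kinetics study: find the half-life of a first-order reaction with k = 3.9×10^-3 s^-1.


t½ = ln2/k = 0.693147/(3.9×10^-3 s^-1)
= 177.7 s

177.7 s


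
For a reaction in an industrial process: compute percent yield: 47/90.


% yield = actual/theoretical × 100
= 47/90 × 100
= 52.22%

52.22%


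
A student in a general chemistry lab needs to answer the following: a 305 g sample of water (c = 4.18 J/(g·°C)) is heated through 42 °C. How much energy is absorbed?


q = mcΔT = 305 × 4.18 × 42
= 53545.80 J

53545.80 J


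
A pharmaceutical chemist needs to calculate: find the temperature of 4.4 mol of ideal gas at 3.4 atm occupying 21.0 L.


PV = nRT  (R = 0.08206 L·atm/(mol·K))
T = PV/(nR) = 3.4×21.0/(4.4×0.08206)
= 71.40/0.361064
= 197.75 K

197.75 K


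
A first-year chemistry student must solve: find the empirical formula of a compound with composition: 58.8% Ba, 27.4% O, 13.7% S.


Assume 100 g sample. Moles of each element:
  Ba: 58.8/137.33 = 0.428 mol
  O: 27.4/16.0 = 1.712 mol
  S: 13.7/32.07 = 0.427 mol
Divide by smallest (0.427):
  Ba: 0.428/0.427 = 1.0
  O: 1.712/0.427 = 4.01
  S: 0.427/0.427 = 1.0
Empirical formula: BaSO4

BaSO4


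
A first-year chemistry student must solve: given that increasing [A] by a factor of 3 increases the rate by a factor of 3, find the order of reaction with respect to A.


rate ∝ [A]^n
3^n = 3 → n = 1
Order in A: 1

1


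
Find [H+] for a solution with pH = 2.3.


[H+] = 10^(-pH) = 10^(-2.3)
= 5.01×10^-3 M

5.01×10^-3 M


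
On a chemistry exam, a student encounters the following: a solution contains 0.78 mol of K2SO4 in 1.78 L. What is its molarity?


M = n/V = 0.78/1.78 = 0.438 mol/L

0.438 M


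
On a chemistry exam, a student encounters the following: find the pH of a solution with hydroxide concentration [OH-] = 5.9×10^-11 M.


pOH = -log10([OH-]) = -log10(5.9×10^-11)
= 11 - log10(5.9) = 10.23
pH = 14 - pOH = 14 - 10.23 = 3.77

3.77


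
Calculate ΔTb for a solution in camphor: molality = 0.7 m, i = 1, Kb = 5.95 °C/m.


ΔTb = Kb × m × i
= 5.95 × 0.7 × 1
= 4.165 °C

4.165 °C


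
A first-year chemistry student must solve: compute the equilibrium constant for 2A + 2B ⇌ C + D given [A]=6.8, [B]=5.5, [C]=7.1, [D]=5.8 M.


Kc = [C][D]/([A]^2[B]^2)
= (7.1^1 × 5.8^1)/(6.8^2 × 5.5^2)
= 41.18/1398.76
= 0.02944

0.02944


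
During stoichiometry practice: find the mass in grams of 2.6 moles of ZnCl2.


M(ZnCl2) = 136.28 g/mol
mass = n × M = 2.6 × 136.28 = 354.33 g

354.33 g


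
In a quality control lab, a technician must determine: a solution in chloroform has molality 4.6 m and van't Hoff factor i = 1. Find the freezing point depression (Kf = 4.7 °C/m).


ΔTf = Kf × m × i
= 4.7 × 4.6 × 1
= 21.62 °C

21.62 °C


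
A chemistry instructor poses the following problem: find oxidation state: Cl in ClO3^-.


x + 3(-2) = -1, so x = +5
Oxidation number: +5

+5


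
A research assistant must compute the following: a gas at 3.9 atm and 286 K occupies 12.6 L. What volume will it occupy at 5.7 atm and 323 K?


P1V1/T1 = P2V2/T2
V2 = P1V1T2/(T1P2)
= 3.9×12.6×323/(286×5.7)
= 9.736 L

9.736 L


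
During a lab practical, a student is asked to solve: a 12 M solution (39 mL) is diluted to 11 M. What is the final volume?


C1V1 = C2V2
12 × 39 = 11 × V2
V2 = 468/11 = 42.55 mL

42.55 mL


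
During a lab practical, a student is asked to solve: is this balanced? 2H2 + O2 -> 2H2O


Equation: 2H2 + O2 -> 2H2O
Check atoms: H: 4=4, O: 2=2
Balanced

Yes, balanced


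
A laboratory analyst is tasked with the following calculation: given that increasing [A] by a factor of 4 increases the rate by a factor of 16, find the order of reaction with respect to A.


rate ∝ [A]^n
4^n = 16 → n = 2
Order in A: 2

2


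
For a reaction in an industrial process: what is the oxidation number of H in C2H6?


H is +1 with nonmetals
Oxidation number: +1

+1


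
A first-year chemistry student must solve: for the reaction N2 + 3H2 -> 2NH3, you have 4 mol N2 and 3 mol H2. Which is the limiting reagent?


Mole ratio available / coefficient:
  N2: 4/1 = 4.000
  H2: 3/3 = 1.000
Smaller ratio is limiting.

H2


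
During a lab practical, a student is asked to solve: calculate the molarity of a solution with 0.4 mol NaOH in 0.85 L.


M = n/V = 0.4/0.85 = 0.471 mol/L

0.471 M


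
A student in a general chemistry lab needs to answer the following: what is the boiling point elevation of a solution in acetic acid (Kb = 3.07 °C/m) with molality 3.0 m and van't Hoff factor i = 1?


ΔTb = Kb × m × i
= 3.07 × 3.0 × 1
= 9.21 °C

9.21 °C


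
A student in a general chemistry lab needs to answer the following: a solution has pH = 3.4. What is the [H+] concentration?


[H+] = 10^(-pH) = 10^(-3.4)
= 3.98×10^-4 M

3.98×10^-4 M


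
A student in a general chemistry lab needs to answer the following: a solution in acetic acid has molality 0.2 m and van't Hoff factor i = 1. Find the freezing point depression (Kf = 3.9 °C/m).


ΔTf = Kf × m × i
= 3.9 × 0.2 × 1
= 0.78 °C

0.78 °C


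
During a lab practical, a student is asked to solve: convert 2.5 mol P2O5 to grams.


M(P2O5) = 141.94 g/mol
mass = n × M = 2.5 × 141.94 = 354.85 g

354.85 g


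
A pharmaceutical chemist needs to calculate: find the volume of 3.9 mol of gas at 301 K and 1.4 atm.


PV = nRT  (R = 0.08206 L·atm/(mol·K))
V = nRT/P = 3.9×0.08206×301/1.4
= 68.807 L

68.807 L


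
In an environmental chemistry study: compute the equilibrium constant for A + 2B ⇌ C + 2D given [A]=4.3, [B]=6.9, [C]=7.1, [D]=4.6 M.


Kc = [C][D]^2/([A][B]^2)
= (7.1^1 × 4.6^2)/(4.3^1 × 6.9^2)
= 150.236/204.723
= 0.7339

0.7339


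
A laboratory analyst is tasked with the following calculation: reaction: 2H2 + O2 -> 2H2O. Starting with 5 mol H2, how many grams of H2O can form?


Mole ratio H2O:H2 = 2:2
n(H2O) = 5 × 2/2 = 5.000 mol
mass = 5.000 × 18.02 = 90.1 g

90.1 g


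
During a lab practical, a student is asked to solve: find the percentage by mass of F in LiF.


M(LiF) = 1×6.94 + 1×19.0 = 25.94 g/mol
Mass of F = 1 × 19.0 = 19.00 g/mol
% F = 19.00/25.94 × 100 = 73.25%

73.25%
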